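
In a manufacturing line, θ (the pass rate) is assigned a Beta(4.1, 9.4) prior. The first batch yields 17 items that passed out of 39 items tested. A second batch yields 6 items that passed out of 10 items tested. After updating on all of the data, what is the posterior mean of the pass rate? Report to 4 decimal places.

0.4336

The Beta prior is conjugate to a Binomial/Bernoulli likelihood; the update adds successes to α and failures to β.
After batch 1: Beta(4.1+17, 9.4+22) = Beta(21.1, 31.4).
After batch 2: Beta(21.1+6, 31.4+4) = Beta(27.1, 35.4).
Posterior mean = α/(α+β) = 27.1/62.5 = 0.4336.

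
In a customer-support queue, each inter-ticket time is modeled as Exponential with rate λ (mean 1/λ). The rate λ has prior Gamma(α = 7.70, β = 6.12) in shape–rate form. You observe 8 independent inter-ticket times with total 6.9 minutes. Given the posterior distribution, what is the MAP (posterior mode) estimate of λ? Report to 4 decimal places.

With a Gamma(shape α, rate β) prior on the exponential rate λ, the posterior after n observations with total T = Σxᵢ is Gamma(α+n, β+T).
Posterior: Gamma(7.70+8, 6.12+6.9) = Gamma(15.70, 13.02).
Mode = (α−1)/β = 1.1290.

1.1290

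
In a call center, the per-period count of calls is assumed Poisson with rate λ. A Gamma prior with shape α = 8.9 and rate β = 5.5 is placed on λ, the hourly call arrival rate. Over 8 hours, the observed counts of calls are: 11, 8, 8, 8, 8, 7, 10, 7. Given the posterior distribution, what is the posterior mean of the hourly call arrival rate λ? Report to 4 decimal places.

With a Gamma(shape α, rate β) prior, the Poisson likelihood is conjugate: the posterior is Gamma(α + ΣXᵢ, β + n).
Sum of counts S = 67 over n = 8 hours.
Posterior: Gamma(α+S, β+n) = Gamma(8.9+67, 5.5+8) = Gamma(75.9, 13.5).
Posterior mean = α/β = 75.9/13.5 = 5.6222.

5.6222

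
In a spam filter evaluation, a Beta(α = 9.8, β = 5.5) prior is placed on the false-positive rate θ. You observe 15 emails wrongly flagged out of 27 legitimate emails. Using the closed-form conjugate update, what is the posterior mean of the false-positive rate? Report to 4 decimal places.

The Beta prior is conjugate to a Binomial/Bernoulli likelihood; the update adds successes to α and failures to β.
Posterior: Beta(α+k, β+n−k) = Beta(9.8+15, 5.5+12) = Beta(24.8, 17.5).
Posterior mean = α/(α+β) = 24.8/42.3 = 0.5863.

0.5863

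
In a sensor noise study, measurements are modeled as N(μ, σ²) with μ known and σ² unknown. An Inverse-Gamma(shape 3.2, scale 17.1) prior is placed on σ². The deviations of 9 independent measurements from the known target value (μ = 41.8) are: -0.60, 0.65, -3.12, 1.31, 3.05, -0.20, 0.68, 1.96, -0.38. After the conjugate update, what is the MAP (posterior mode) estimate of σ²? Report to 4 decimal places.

3.4611

With known mean μ and an Inverse-Gamma(α, β) prior on σ², the Normal likelihood is conjugate: posterior is Inv-Gamma(α + n/2, β + Σ(xᵢ−μ)²/2).
Σ(xᵢ−μ)² = (-0.60)² + (0.65)² + (-3.12)² + (1.31)² + (3.05)² + (-0.20)² + (0.68)² + (1.96)² + (-0.38)² = 26.0239.
Posterior: Inv-Gamma(3.2 + 9/2, 17.1 + 26.0239/2) = Inv-Gamma(7.70, 30.11195).
Mode = β/(α+1) = 30.11195/8.70 = 3.4611.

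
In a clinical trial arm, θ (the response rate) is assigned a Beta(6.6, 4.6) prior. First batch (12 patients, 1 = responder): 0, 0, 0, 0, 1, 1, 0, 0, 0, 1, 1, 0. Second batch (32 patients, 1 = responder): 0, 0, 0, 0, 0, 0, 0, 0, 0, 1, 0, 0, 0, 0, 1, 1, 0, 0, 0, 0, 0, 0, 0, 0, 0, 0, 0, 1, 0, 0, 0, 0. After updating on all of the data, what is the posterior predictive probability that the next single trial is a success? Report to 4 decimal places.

The Beta prior is conjugate to a Binomial/Bernoulli likelihood; the update adds successes to α and failures to β.
After batch 1: Beta(6.6+4, 4.6+8) = Beta(10.6, 12.6).
After batch 2: Beta(10.6+4, 12.6+28) = Beta(14.6, 40.6).
For a single future Bernoulli trial, P(success | data) = α/(α+β) = 0.2645.

0.2645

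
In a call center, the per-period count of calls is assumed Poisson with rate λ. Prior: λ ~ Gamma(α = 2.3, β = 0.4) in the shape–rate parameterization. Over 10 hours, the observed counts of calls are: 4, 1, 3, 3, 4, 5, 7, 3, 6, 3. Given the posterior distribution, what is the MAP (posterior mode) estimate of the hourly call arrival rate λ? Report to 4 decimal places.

With a Gamma(shape α, rate β) prior, the Poisson likelihood is conjugate: the posterior is Gamma(α + ΣXᵢ, β + n).
Sum of counts S = 39 over n = 10 hours.
Posterior: Gamma(α+S, β+n) = Gamma(2.3+39, 0.4+10) = Gamma(41.3, 10.4).
Mode of Gamma(α,β) for α≥1 is (α−1)/β = 40.3/10.4 = 3.8750.

3.8750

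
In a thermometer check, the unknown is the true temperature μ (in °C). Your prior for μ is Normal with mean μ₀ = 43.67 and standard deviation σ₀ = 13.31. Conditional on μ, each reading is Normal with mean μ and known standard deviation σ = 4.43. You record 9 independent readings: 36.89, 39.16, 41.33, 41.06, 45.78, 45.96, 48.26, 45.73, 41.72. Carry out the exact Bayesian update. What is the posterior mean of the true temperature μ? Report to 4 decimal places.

For Normal data with known variance σ², a Normal(μ₀, σ₀²) prior on μ is conjugate. Posterior precision = 1/σ₀² + n/σ²; posterior mean is the precision-weighted average of μ₀ and x̄.
Σxᵢ = 36.89 + 39.16 + 41.33 + 41.06 + 45.78 + 45.96 + 48.26 + 45.73 + 41.72 = 385.89, so n·x̄ = 385.89.
σ₀² = 13.31² = 177.1561, σ² = 4.43² = 19.6249; σ² + n·σ₀² = 19.6249 + 9·177.1561 = 1614.0298.
Posterior mean = (μ₀/σ₀² + n·x̄/σ²)/(1/σ₀² + n/σ²) = (σ²·μ₀ + σ₀²·n·x̄)/(σ² + n·σ₀²) = (19.6249·43.67 + 177.1561·385.89)/1614.0298 = 69219.786812/1614.0298 = 42.8863.

42.8863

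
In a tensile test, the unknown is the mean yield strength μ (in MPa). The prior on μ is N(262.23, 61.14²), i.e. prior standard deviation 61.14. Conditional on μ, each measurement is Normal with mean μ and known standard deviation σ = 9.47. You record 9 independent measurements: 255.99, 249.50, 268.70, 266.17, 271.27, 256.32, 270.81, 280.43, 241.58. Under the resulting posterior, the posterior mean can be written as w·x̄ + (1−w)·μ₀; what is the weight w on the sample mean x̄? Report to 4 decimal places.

0.9973

For Normal data with known variance σ², a Normal(μ₀, σ₀²) prior on μ is conjugate. Posterior precision = 1/σ₀² + n/σ²; posterior mean is the precision-weighted average of μ₀ and x̄.
σ₀² = 61.14² = 3738.0996, σ² = 9.47² = 89.6809. Prior precision 1/σ₀² = 1/3738.0996; data precision n/σ² = 9/89.6809.
w = (n/σ²)/(1/σ₀² + n/σ²) = n·σ₀²/(σ² + n·σ₀²) = 9·3738.0996/(89.6809 + 9·3738.0996) = 33642.8964/33732.5773 = 0.9973.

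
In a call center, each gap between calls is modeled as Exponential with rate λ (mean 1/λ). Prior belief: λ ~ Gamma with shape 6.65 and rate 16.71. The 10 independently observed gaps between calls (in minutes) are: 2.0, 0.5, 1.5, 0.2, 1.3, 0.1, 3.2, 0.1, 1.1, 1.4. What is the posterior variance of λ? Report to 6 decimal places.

0.021071

With a Gamma(shape α, rate β) prior on the exponential rate λ, the posterior after n observations with total T = Σxᵢ is Gamma(α+n, β+T).
Sum of observations T = 11.4 minutes; n = 10.
Posterior: Gamma(6.65+10, 16.71+11.4) = Gamma(16.65, 28.11).
Var = α/β² = 0.021071.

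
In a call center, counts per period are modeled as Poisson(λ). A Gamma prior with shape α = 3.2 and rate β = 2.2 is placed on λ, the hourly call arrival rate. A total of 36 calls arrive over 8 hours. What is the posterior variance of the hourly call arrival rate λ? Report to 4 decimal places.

0.3768

With a Gamma(shape α, rate β) prior, the Poisson likelihood is conjugate: the posterior is Gamma(α + ΣXᵢ, β + n).
Posterior: Gamma(α+S, β+n) = Gamma(3.2+36, 2.2+8) = Gamma(39.2, 10.2).
Var = α/β² = 39.2/10.2² = 0.3768.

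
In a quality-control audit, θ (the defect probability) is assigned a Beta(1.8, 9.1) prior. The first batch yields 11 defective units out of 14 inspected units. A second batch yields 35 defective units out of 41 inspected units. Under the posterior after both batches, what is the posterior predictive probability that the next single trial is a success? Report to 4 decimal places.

0.7253

The Beta prior is conjugate to a Binomial/Bernoulli likelihood; the update adds successes to α and failures to β.
After batch 1: Beta(1.8+11, 9.1+3) = Beta(12.8, 12.1).
After batch 2: Beta(12.8+35, 12.1+6) = Beta(47.8, 18.1).
For a single future Bernoulli trial, P(success | data) = α/(α+β) = 0.7253.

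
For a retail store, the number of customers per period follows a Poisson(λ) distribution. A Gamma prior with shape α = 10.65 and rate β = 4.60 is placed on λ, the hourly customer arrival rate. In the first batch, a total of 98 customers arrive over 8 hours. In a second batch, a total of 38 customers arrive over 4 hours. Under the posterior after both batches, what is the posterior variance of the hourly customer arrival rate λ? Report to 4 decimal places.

0.5322

With a Gamma(shape α, rate β) prior, the Poisson likelihood is conjugate: the posterior is Gamma(α + ΣXᵢ, β + n).
After batch 1: Gamma(α+S, β+n) = Gamma(10.65+98, 4.60+8) = Gamma(108.65, 12.60).
After batch 2: Gamma(α+S, β+n) = Gamma(108.65+38, 12.60+4) = Gamma(146.65, 16.60).
Var = α/β² = 146.65/16.60² = 0.5322.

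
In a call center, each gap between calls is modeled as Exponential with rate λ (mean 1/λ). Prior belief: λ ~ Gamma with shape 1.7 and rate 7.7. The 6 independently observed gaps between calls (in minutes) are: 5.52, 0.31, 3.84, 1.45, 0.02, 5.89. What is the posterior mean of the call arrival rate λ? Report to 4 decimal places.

With a Gamma(shape α, rate β) prior on the exponential rate λ, the posterior after n observations with total T = Σxᵢ is Gamma(α+n, β+T).
Sum of observations T = 17.03 minutes; n = 6.
Posterior: Gamma(1.7+6, 7.7+17.03) = Gamma(7.7, 24.73).
Posterior mean of λ = α/β = 7.7/24.73 = 0.3114.

0.3114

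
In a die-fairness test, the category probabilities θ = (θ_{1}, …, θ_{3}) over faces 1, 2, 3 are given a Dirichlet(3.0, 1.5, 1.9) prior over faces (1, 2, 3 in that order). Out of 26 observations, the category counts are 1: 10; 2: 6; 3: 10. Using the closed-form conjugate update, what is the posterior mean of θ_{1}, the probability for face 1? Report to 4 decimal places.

0.4012

The Dirichlet prior is conjugate to the Multinomial likelihood: each posterior αⱼ = prior αⱼ + observed count nⱼ.
Posterior concentration: (13.0, 7.5, 11.9), total = 32.4.
E[θ_{1}|data] = α_{1}/Σα = 13.0/32.4 = 0.4012.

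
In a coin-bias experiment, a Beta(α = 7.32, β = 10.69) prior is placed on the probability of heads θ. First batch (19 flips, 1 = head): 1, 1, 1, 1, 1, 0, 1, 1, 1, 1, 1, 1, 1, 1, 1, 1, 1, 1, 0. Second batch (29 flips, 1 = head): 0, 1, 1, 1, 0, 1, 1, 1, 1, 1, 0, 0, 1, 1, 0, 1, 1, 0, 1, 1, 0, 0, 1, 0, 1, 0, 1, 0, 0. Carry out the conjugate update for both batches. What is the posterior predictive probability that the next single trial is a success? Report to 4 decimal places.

The Beta prior is conjugate to a Binomial/Bernoulli likelihood; the update adds successes to α and failures to β.
After batch 1: Beta(7.32+17, 10.69+2) = Beta(24.32, 12.69).
After batch 2: Beta(24.32+17, 12.69+12) = Beta(41.32, 24.69).
For a single future Bernoulli trial, P(success | data) = α/(α+β) = 0.6260.

0.6260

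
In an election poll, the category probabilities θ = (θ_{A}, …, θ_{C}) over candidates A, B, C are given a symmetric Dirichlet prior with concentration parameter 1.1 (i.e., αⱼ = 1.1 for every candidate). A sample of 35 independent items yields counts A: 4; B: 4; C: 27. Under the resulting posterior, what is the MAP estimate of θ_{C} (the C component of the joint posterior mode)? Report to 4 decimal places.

0.7677

The Dirichlet prior is conjugate to the Multinomial likelihood: each posterior αⱼ = prior αⱼ + observed count nⱼ.
Posterior concentration: (5.1, 5.1, 28.1), total = 38.3.
Joint mode component: (α_{C}−1)/(Σα−K) = 27.1/35.3 = 0.7677.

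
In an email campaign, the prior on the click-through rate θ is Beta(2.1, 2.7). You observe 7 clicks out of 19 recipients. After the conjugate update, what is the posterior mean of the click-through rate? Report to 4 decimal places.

The Beta prior is conjugate to a Binomial/Bernoulli likelihood; the update adds successes to α and failures to β.
Posterior: Beta(α+k, β+n−k) = Beta(2.1+7, 2.7+12) = Beta(9.1, 14.7).
Posterior mean = α/(α+β) = 9.1/23.8 = 0.3824.

0.3824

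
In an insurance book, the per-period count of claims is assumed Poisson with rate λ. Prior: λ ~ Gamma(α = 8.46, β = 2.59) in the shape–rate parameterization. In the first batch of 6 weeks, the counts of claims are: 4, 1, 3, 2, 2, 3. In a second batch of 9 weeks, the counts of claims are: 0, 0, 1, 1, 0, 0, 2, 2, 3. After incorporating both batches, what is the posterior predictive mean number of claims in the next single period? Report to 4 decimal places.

With a Gamma(shape α, rate β) prior, the Poisson likelihood is conjugate: the posterior is Gamma(α + ΣXᵢ, β + n).
Batch 1: sum of counts S = 15 over n = 6 weeks.
After batch 1: Gamma(α+S, β+n) = Gamma(8.46+15, 2.59+6) = Gamma(23.46, 8.59).
Batch 2: sum of counts S = 9 over n = 9 weeks.
After batch 2: Gamma(α+S, β+n) = Gamma(23.46+9, 8.59+9) = Gamma(32.46, 17.59).
The predictive distribution for one future period is NegBinom with mean α/β = 1.8454.

1.8454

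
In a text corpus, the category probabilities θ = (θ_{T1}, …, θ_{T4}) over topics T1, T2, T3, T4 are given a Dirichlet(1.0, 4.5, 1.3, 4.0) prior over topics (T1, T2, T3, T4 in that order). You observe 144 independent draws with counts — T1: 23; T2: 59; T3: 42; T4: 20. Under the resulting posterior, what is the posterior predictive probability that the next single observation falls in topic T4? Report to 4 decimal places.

0.1550

The Dirichlet prior is conjugate to the Multinomial likelihood: each posterior αⱼ = prior αⱼ + observed count nⱼ.
Posterior concentration: (24.0, 63.5, 43.3, 24.0), total = 154.8.
P(next = T4 | data) = α_{T4}/Σα = 0.1550.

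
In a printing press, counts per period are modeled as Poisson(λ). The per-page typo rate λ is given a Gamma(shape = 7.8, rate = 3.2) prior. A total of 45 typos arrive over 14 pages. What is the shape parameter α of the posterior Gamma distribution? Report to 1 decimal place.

With a Gamma(shape α, rate β) prior, the Poisson likelihood is conjugate: the posterior is Gamma(α + ΣXᵢ, β + n).
Posterior: Gamma(α+S, β+n) = Gamma(7.8+45, 3.2+14) = Gamma(52.8, 17.2).
Posterior α = 52.8.

52.8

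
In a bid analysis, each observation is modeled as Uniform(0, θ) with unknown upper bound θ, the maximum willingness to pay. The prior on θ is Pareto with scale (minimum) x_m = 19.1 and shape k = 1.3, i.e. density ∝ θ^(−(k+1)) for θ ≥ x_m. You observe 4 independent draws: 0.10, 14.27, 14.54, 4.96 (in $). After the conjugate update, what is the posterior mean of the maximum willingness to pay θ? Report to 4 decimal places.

23.5419

A Pareto(scale x_m, shape k) prior on the upper bound θ of Uniform(0, θ) is conjugate: posterior is Pareto(max(x_m, max xᵢ), k + n).
Sample maximum = 14.54; prior scale x_m = 19.1 → posterior scale = max = 19.10.
Posterior shape = 1.3 + 4 = 5.3.
E[θ|data] = k·x_m/(k−1) = 5.3·19.10/4.3 = 23.5419.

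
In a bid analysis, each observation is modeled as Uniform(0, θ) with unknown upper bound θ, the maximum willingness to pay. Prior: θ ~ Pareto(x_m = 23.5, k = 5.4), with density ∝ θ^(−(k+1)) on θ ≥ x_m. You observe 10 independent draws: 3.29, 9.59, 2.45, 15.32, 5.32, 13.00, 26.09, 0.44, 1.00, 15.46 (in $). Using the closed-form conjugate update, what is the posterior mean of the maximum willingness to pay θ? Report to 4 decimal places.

A Pareto(scale x_m, shape k) prior on the upper bound θ of Uniform(0, θ) is conjugate: posterior is Pareto(max(x_m, max xᵢ), k + n).
Sample maximum = 26.09; prior scale x_m = 23.5 → posterior scale = max = 26.09.
Posterior shape = 5.4 + 10 = 15.4.
E[θ|data] = k·x_m/(k−1) = 15.4·26.09/14.4 = 27.9018.

27.9018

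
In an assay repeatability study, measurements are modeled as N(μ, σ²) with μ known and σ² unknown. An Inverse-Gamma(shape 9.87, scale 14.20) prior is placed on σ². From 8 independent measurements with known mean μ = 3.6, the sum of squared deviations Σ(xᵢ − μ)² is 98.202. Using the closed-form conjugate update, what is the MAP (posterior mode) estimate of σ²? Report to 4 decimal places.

4.2570

With known mean μ and an Inverse-Gamma(α, β) prior on σ², the Normal likelihood is conjugate: posterior is Inv-Gamma(α + n/2, β + Σ(xᵢ−μ)²/2).
Posterior: Inv-Gamma(9.87 + 8/2, 14.20 + 98.202/2) = Inv-Gamma(13.87, 63.3010).
Mode = β/(α+1) = 63.3010/14.87 = 4.2570.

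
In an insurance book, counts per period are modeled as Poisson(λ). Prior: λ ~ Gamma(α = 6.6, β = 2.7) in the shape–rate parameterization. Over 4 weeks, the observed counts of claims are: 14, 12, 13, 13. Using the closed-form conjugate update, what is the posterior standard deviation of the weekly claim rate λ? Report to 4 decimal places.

With a Gamma(shape α, rate β) prior, the Poisson likelihood is conjugate: the posterior is Gamma(α + ΣXᵢ, β + n).
Sum of counts S = 52 over n = 4 weeks.
Posterior: Gamma(α+S, β+n) = Gamma(6.6+52, 2.7+4) = Gamma(58.6, 6.7).
SD = √α/β = √58.6/6.7 = 1.1425.

1.1425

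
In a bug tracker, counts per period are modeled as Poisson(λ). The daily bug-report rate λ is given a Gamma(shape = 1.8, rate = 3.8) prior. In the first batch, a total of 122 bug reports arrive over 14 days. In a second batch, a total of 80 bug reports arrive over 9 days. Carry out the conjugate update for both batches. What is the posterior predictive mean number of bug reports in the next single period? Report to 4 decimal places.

7.6045

With a Gamma(shape α, rate β) prior, the Poisson likelihood is conjugate: the posterior is Gamma(α + ΣXᵢ, β + n).
After batch 1: Gamma(α+S, β+n) = Gamma(1.8+122, 3.8+14) = Gamma(123.8, 17.8).
After batch 2: Gamma(α+S, β+n) = Gamma(123.8+80, 17.8+9) = Gamma(203.8, 26.8).
The predictive distribution for one future period is NegBinom with mean α/β = 7.6045.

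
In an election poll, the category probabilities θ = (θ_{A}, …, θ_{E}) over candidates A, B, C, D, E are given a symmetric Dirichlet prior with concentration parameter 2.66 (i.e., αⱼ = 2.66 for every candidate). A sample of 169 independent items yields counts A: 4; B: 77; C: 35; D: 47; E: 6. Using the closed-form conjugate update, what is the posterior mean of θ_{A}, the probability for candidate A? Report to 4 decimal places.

0.0365

The Dirichlet prior is conjugate to the Multinomial likelihood: each posterior αⱼ = prior αⱼ + observed count nⱼ.
Posterior concentration: (6.66, 79.66, 37.66, 49.66, 8.66), total = 182.30.
E[θ_{A}|data] = α_{A}/Σα = 6.66/182.30 = 0.0365.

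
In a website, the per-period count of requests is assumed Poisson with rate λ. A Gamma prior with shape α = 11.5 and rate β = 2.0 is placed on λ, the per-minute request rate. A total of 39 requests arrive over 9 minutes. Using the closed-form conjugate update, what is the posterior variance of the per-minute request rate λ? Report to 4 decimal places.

With a Gamma(shape α, rate β) prior, the Poisson likelihood is conjugate: the posterior is Gamma(α + ΣXᵢ, β + n).
Posterior: Gamma(α+S, β+n) = Gamma(11.5+39, 2.0+9) = Gamma(50.5, 11.0).
Var = α/β² = 50.5/11.0² = 0.4174.

0.4174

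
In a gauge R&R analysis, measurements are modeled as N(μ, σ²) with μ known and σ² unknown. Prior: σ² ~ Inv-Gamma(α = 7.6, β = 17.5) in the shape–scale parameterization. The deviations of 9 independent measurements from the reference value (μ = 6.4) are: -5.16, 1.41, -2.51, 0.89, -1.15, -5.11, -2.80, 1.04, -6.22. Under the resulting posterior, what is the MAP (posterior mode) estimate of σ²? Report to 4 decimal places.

With known mean μ and an Inverse-Gamma(α, β) prior on σ², the Normal likelihood is conjugate: posterior is Inv-Gamma(α + n/2, β + Σ(xᵢ−μ)²/2).
Σ(xᵢ−μ)² = (-5.16)² + (1.41)² + (-2.51)² + (0.89)² + (-1.15)² + (-5.11)² + (-2.80)² + (1.04)² + (-6.22)² = 110.7505.
Posterior: Inv-Gamma(7.6 + 9/2, 17.5 + 110.7505/2) = Inv-Gamma(12.10, 72.87525).
Mode = β/(α+1) = 72.87525/13.10 = 5.5630.

5.5630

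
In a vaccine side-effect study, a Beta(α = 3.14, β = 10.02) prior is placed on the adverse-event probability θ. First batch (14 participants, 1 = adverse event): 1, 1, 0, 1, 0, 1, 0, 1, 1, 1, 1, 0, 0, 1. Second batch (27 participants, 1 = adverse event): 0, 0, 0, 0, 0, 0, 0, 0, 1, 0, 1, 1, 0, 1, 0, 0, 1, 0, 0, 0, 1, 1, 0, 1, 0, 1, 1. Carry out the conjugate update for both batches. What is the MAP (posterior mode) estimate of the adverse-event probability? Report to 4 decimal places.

0.4053

The Beta prior is conjugate to a Binomial/Bernoulli likelihood; the update adds successes to α and failures to β.
After batch 1: Beta(3.14+9, 10.02+5) = Beta(12.14, 15.02).
After batch 2: Beta(12.14+10, 15.02+17) = Beta(22.14, 32.02).
Mode of Beta(a,b) for a,b>1 is (a−1)/(a+b−2) = 21.14/52.16 = 0.4053.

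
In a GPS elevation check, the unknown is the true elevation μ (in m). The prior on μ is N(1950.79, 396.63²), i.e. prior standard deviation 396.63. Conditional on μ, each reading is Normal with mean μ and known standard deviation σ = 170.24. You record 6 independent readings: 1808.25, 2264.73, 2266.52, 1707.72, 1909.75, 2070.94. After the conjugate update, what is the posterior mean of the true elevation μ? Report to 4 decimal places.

For Normal data with known variance σ², a Normal(μ₀, σ₀²) prior on μ is conjugate. Posterior precision = 1/σ₀² + n/σ²; posterior mean is the precision-weighted average of μ₀ and x̄.
Σxᵢ = 1808.25 + 2264.73 + 2266.52 + 1707.72 + 1909.75 + 2070.94 = 12027.91, so n·x̄ = 12027.91.
σ₀² = 396.63² = 157315.3569, σ² = 170.24² = 28981.6576; σ² + n·σ₀² = 28981.6576 + 6·157315.3569 = 972873.799.
Posterior mean = (μ₀/σ₀² + n·x̄/σ²)/(1/σ₀² + n/σ²) = (σ²·μ₀ + σ₀²·n·x̄)/(σ² + n·σ₀²) = (28981.6576·1950.79 + 157315.3569·12027.91)/972873.799 = 1948712082.240583/972873.799 = 2003.0471.

2003.0471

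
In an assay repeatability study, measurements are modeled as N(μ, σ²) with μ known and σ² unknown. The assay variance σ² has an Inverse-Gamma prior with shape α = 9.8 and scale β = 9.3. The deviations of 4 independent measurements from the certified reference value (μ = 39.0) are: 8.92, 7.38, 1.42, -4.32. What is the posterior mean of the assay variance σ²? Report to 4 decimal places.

8.0236

With known mean μ and an Inverse-Gamma(α, β) prior on σ², the Normal likelihood is conjugate: posterior is Inv-Gamma(α + n/2, β + Σ(xᵢ−μ)²/2).
Σ(xᵢ−μ)² = (8.92)² + (7.38)² + (1.42)² + (-4.32)² = 154.7096.
Posterior: Inv-Gamma(9.8 + 4/2, 9.3 + 154.7096/2) = Inv-Gamma(11.80, 86.65480).
E[σ²|data] = β/(α−1) = 86.65480/10.80 = 8.0236.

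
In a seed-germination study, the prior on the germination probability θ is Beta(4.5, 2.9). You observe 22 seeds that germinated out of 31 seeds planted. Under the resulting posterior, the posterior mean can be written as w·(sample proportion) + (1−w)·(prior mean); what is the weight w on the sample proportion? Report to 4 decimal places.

0.8073

The Beta prior is conjugate to a Binomial/Bernoulli likelihood; the update adds successes to α and failures to β.
Posterior mean = (α₀+k)/(α₀+β₀+n) = [n/(α₀+β₀+n)]·(k/n) + [(α₀+β₀)/(α₀+β₀+n)]·α₀/(α₀+β₀), so only n and the prior enter the weight.
The weight on the data is w = n/(α₀+β₀+n) = 31/(4.5+2.9+31) = 31/38.4 = 0.8073.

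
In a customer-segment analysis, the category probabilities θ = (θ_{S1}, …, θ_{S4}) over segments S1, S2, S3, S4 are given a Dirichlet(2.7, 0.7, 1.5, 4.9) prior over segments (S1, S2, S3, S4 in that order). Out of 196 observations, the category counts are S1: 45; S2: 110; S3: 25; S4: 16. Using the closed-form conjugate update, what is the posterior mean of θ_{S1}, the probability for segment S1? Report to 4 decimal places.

The Dirichlet prior is conjugate to the Multinomial likelihood: each posterior αⱼ = prior αⱼ + observed count nⱼ.
Posterior concentration: (47.7, 110.7, 26.5, 20.9), total = 205.8.
E[θ_{S1}|data] = α_{S1}/Σα = 47.7/205.8 = 0.2318.

0.2318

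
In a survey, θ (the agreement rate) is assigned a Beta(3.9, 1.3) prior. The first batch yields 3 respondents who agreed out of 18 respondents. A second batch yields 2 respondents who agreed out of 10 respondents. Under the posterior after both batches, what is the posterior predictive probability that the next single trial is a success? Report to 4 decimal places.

0.2681

The Beta prior is conjugate to a Binomial/Bernoulli likelihood; the update adds successes to α and failures to β.
After batch 1: Beta(3.9+3, 1.3+15) = Beta(6.9, 16.3).
After batch 2: Beta(6.9+2, 16.3+8) = Beta(8.9, 24.3).
For a single future Bernoulli trial, P(success | data) = α/(α+β) = 0.2681.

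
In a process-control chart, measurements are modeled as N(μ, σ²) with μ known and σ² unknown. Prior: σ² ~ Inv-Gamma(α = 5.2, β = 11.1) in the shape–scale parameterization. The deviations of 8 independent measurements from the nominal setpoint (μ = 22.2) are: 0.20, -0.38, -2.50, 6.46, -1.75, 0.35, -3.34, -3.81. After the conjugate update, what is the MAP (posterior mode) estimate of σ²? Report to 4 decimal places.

4.8639

With known mean μ and an Inverse-Gamma(α, β) prior on σ², the Normal likelihood is conjugate: posterior is Inv-Gamma(α + n/2, β + Σ(xᵢ−μ)²/2).
Σ(xᵢ−μ)² = (0.20)² + (-0.38)² + (-2.50)² + (6.46)² + (-1.75)² + (0.35)² + (-3.34)² + (-3.81)² = 77.0227.
Posterior: Inv-Gamma(5.2 + 8/2, 11.1 + 77.0227/2) = Inv-Gamma(9.20, 49.61135).
Mode = β/(α+1) = 49.61135/10.20 = 4.8639.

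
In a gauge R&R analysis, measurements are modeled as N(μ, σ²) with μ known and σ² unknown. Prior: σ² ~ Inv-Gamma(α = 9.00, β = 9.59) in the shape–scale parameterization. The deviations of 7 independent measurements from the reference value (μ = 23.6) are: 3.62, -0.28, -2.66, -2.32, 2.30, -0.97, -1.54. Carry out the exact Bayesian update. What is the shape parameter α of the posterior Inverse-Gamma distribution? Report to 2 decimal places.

12.50

With known mean μ and an Inverse-Gamma(α, β) prior on σ², the Normal likelihood is conjugate: posterior is Inv-Gamma(α + n/2, β + Σ(xᵢ−μ)²/2).
Σ(xᵢ−μ)² = (3.62)² + (-0.28)² + (-2.66)² + (-2.32)² + (2.30)² + (-0.97)² + (-1.54)² = 34.2433.
Posterior: Inv-Gamma(9.00 + 7/2, 9.59 + 34.2433/2) = Inv-Gamma(12.50, 26.71165).
Posterior α = 12.50.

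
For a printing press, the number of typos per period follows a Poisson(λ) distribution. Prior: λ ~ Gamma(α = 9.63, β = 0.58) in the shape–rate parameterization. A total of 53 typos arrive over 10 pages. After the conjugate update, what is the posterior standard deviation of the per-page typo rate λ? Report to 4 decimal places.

With a Gamma(shape α, rate β) prior, the Poisson likelihood is conjugate: the posterior is Gamma(α + ΣXᵢ, β + n).
Posterior: Gamma(α+S, β+n) = Gamma(9.63+53, 0.58+10) = Gamma(62.63, 10.58).
SD = √α/β = √62.63/10.58 = 0.7480.

0.7480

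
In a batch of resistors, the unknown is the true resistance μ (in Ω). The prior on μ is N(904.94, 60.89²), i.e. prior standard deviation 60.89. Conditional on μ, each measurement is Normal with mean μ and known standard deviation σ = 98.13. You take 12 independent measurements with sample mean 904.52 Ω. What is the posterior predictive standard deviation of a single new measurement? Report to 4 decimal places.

101.4356

For Normal data with known variance σ², a Normal(μ₀, σ₀²) prior on μ is conjugate. Posterior precision = 1/σ₀² + n/σ²; posterior mean is the precision-weighted average of μ₀ and x̄.
σ₀² = 60.89² = 3707.5921, σ² = 98.13² = 9629.4969; σ² + n·σ₀² = 9629.4969 + 12·3707.5921 = 54120.6021.
Posterior precision = 1/σ₀² + n/σ² = 1/3707.5921 + 12/9629.4969 = (σ² + n·σ₀²)/(σ₀²σ²) = 54120.6021/(3707.5921·9629.4969); posterior variance σₙ² = σ₀²σ²/(σ² + n·σ₀²) = 3707.5921·9629.4969/54120.6021 = 659.679406.
Predictive variance for one new observation = σₙ² + σ² = 3707.5921·9629.4969/54120.6021 + 9629.4969 = σ²·(σ₀² + 54120.6021)/54120.6021 = 9629.4969·57828.1942/54120.6021 = 10289.176306; SD = √(9629.4969·57828.1942/54120.6021) = 101.4356.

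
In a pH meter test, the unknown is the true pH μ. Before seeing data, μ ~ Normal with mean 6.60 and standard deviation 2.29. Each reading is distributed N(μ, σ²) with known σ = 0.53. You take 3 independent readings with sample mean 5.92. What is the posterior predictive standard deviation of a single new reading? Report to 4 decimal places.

For Normal data with known variance σ², a Normal(μ₀, σ₀²) prior on μ is conjugate. Posterior precision = 1/σ₀² + n/σ²; posterior mean is the precision-weighted average of μ₀ and x̄.
σ₀² = 2.29² = 5.2441, σ² = 0.53² = 0.2809; σ² + n·σ₀² = 0.2809 + 3·5.2441 = 16.0132.
Posterior precision = 1/σ₀² + n/σ² = 1/5.2441 + 3/0.2809 = (σ² + n·σ₀²)/(σ₀²σ²) = 16.0132/(5.2441·0.2809); posterior variance σₙ² = σ₀²σ²/(σ² + n·σ₀²) = 5.2441·0.2809/16.0132 = 0.091991.
Predictive variance for one new observation = σₙ² + σ² = 5.2441·0.2809/16.0132 + 0.2809 = σ²·(σ₀² + 16.0132)/16.0132 = 0.2809·21.2573/16.0132 = 0.372891; SD = √(0.2809·21.2573/16.0132) = 0.6106.

0.6106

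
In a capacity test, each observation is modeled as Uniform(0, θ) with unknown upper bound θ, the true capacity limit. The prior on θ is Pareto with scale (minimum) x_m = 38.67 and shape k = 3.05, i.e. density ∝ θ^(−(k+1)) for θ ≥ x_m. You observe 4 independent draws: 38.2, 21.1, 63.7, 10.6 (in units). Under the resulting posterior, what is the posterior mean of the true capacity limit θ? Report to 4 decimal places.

A Pareto(scale x_m, shape k) prior on the upper bound θ of Uniform(0, θ) is conjugate: posterior is Pareto(max(x_m, max xᵢ), k + n).
Sample maximum = 63.7; prior scale x_m = 38.67 → posterior scale = max = 63.70.
Posterior shape = 3.05 + 4 = 7.05.
E[θ|data] = k·x_m/(k−1) = 7.05·63.70/6.05 = 74.2289.

74.2289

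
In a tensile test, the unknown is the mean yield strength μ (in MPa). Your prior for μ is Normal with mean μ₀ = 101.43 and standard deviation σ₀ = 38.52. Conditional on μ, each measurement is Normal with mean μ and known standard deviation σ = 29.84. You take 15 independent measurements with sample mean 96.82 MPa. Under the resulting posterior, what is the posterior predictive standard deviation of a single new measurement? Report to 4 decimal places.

30.7815

For Normal data with known variance σ², a Normal(μ₀, σ₀²) prior on μ is conjugate. Posterior precision = 1/σ₀² + n/σ²; posterior mean is the precision-weighted average of μ₀ and x̄.
σ₀² = 38.52² = 1483.7904, σ² = 29.84² = 890.4256; σ² + n·σ₀² = 890.4256 + 15·1483.7904 = 23147.2816.
Posterior precision = 1/σ₀² + n/σ² = 1/1483.7904 + 15/890.4256 = (σ² + n·σ₀²)/(σ₀²σ²) = 23147.2816/(1483.7904·890.4256); posterior variance σₙ² = σ₀²σ²/(σ² + n·σ₀²) = 1483.7904·890.4256/23147.2816 = 57.078191.
Predictive variance for one new observation = σₙ² + σ² = 1483.7904·890.4256/23147.2816 + 890.4256 = σ²·(σ₀² + 23147.2816)/23147.2816 = 890.4256·24631.072/23147.2816 = 947.503791; SD = √(890.4256·24631.072/23147.2816) = 30.7815.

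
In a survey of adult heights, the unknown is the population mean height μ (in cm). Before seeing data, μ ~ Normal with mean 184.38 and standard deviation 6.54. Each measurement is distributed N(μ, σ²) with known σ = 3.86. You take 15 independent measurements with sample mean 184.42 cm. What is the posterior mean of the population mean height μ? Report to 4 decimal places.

For Normal data with known variance σ², a Normal(μ₀, σ₀²) prior on μ is conjugate. Posterior precision = 1/σ₀² + n/σ²; posterior mean is the precision-weighted average of μ₀ and x̄.
n·x̄ = 15·184.42 = 2766.3.
σ₀² = 6.54² = 42.7716, σ² = 3.86² = 14.8996; σ² + n·σ₀² = 14.8996 + 15·42.7716 = 656.4736.
Posterior mean = (μ₀/σ₀² + n·x̄/σ²)/(1/σ₀² + n/σ²) = (σ²·μ₀ + σ₀²·n·x̄)/(σ² + n·σ₀²) = (14.8996·184.38 + 42.7716·2766.3)/656.4736 = 121066.265328/656.4736 = 184.4191.

184.4191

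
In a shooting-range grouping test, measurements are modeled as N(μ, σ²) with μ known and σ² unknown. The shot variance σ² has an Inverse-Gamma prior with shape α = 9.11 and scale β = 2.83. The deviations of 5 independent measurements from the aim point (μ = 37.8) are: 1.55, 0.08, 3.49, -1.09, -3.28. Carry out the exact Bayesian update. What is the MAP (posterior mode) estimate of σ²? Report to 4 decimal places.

With known mean μ and an Inverse-Gamma(α, β) prior on σ², the Normal likelihood is conjugate: posterior is Inv-Gamma(α + n/2, β + Σ(xᵢ−μ)²/2).
Σ(xᵢ−μ)² = (1.55)² + (0.08)² + (3.49)² + (-1.09)² + (-3.28)² = 26.5355.
Posterior: Inv-Gamma(9.11 + 5/2, 2.83 + 26.5355/2) = Inv-Gamma(11.61, 16.09775).
Mode = β/(α+1) = 16.09775/12.61 = 1.2766.

1.2766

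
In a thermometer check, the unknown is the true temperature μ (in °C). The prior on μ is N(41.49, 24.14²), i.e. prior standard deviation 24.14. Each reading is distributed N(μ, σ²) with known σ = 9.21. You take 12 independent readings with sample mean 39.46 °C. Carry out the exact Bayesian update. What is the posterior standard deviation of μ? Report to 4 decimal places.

2.6427

For Normal data with known variance σ², a Normal(μ₀, σ₀²) prior on μ is conjugate. Posterior precision = 1/σ₀² + n/σ²; posterior mean is the precision-weighted average of μ₀ and x̄.
σ₀² = 24.14² = 582.7396, σ² = 9.21² = 84.8241; σ² + n·σ₀² = 84.8241 + 12·582.7396 = 7077.6993.
Posterior precision = 1/σ₀² + n/σ² = 1/582.7396 + 12/84.8241 = (σ² + n·σ₀²)/(σ₀²σ²) = 7077.6993/(582.7396·84.8241); posterior variance σₙ² = σ₀²σ²/(σ² + n·σ₀²) = 582.7396·84.8241/7077.6993 = 6.983959.
Posterior SD = √σₙ² = √(582.7396·84.8241/7077.6993) = 2.6427.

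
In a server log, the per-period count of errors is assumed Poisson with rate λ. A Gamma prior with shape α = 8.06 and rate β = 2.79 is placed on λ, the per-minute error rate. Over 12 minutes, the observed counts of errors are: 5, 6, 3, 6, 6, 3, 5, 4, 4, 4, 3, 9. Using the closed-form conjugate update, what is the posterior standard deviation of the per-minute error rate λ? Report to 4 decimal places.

With a Gamma(shape α, rate β) prior, the Poisson likelihood is conjugate: the posterior is Gamma(α + ΣXᵢ, β + n).
Sum of counts S = 58 over n = 12 minutes.
Posterior: Gamma(α+S, β+n) = Gamma(8.06+58, 2.79+12) = Gamma(66.06, 14.79).
SD = √α/β = √66.06/14.79 = 0.5495.

0.5495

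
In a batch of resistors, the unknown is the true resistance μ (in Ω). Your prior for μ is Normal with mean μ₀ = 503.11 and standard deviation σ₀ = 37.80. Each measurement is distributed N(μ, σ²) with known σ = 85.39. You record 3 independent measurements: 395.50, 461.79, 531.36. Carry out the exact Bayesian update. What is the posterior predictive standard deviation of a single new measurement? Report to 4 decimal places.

90.5058

For Normal data with known variance σ², a Normal(μ₀, σ₀²) prior on μ is conjugate. Posterior precision = 1/σ₀² + n/σ²; posterior mean is the precision-weighted average of μ₀ and x̄.
σ₀² = 37.80² = 1428.84, σ² = 85.39² = 7291.4521; σ² + n·σ₀² = 7291.4521 + 3·1428.84 = 11577.9721.
Posterior precision = 1/σ₀² + n/σ² = 1/1428.84 + 3/7291.4521 = (σ² + n·σ₀²)/(σ₀²σ²) = 11577.9721/(1428.84·7291.4521); posterior variance σₙ² = σ₀²σ²/(σ² + n·σ₀²) = 1428.84·7291.4521/11577.9721 = 899.839655.
Predictive variance for one new observation = σₙ² + σ² = 1428.84·7291.4521/11577.9721 + 7291.4521 = σ²·(σ₀² + 11577.9721)/11577.9721 = 7291.4521·13006.8121/11577.9721 = 8191.291755; SD = √(7291.4521·13006.8121/11577.9721) = 90.5058.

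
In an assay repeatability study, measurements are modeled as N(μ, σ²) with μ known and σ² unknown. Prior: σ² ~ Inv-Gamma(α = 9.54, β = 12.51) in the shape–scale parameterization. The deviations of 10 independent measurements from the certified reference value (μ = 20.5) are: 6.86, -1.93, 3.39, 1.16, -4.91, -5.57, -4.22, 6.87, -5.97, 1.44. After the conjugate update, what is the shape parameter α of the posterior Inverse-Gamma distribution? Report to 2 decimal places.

With known mean μ and an Inverse-Gamma(α, β) prior on σ², the Normal likelihood is conjugate: posterior is Inv-Gamma(α + n/2, β + Σ(xᵢ−μ)²/2).
Σ(xᵢ−μ)² = (6.86)² + (-1.93)² + (3.39)² + (1.16)² + (-4.91)² + (-5.57)² + (-4.22)² + (6.87)² + (-5.97)² + (1.44)² = 221.4750.
Posterior: Inv-Gamma(9.54 + 10/2, 12.51 + 221.4750/2) = Inv-Gamma(14.54, 123.24750).
Posterior α = 14.54.

14.54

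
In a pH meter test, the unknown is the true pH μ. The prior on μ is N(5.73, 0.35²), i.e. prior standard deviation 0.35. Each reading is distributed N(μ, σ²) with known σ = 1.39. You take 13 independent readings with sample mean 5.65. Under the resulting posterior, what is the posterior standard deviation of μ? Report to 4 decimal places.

For Normal data with known variance σ², a Normal(μ₀, σ₀²) prior on μ is conjugate. Posterior precision = 1/σ₀² + n/σ²; posterior mean is the precision-weighted average of μ₀ and x̄.
σ₀² = 0.35² = 0.1225, σ² = 1.39² = 1.9321; σ² + n·σ₀² = 1.9321 + 13·0.1225 = 3.5246.
Posterior precision = 1/σ₀² + n/σ² = 1/0.1225 + 13/1.9321 = (σ² + n·σ₀²)/(σ₀²σ²) = 3.5246/(0.1225·1.9321); posterior variance σₙ² = σ₀²σ²/(σ² + n·σ₀²) = 0.1225·1.9321/3.5246 = 0.067152.
Posterior SD = √σₙ² = √(0.1225·1.9321/3.5246) = 0.2591.

0.2591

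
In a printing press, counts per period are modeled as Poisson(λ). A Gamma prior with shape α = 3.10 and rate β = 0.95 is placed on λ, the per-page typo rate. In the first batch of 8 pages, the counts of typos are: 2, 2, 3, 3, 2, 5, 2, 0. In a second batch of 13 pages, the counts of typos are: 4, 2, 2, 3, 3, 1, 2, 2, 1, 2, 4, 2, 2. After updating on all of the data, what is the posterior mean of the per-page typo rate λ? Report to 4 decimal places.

2.3736

With a Gamma(shape α, rate β) prior, the Poisson likelihood is conjugate: the posterior is Gamma(α + ΣXᵢ, β + n).
Batch 1: sum of counts S = 19 over n = 8 pages.
After batch 1: Gamma(α+S, β+n) = Gamma(3.10+19, 0.95+8) = Gamma(22.10, 8.95).
Batch 2: sum of counts S = 30 over n = 13 pages.
After batch 2: Gamma(α+S, β+n) = Gamma(22.10+30, 8.95+13) = Gamma(52.10, 21.95).
Posterior mean = α/β = 52.10/21.95 = 2.3736.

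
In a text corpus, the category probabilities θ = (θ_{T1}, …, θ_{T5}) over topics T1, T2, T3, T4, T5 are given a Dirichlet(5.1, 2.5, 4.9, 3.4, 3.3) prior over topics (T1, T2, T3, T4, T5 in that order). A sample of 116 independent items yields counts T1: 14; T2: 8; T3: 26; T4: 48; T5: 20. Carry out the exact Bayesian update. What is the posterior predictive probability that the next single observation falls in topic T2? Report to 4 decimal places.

0.0777

The Dirichlet prior is conjugate to the Multinomial likelihood: each posterior αⱼ = prior αⱼ + observed count nⱼ.
Posterior concentration: (19.1, 10.5, 30.9, 51.4, 23.3), total = 135.2.
P(next = T2 | data) = α_{T2}/Σα = 0.0777.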